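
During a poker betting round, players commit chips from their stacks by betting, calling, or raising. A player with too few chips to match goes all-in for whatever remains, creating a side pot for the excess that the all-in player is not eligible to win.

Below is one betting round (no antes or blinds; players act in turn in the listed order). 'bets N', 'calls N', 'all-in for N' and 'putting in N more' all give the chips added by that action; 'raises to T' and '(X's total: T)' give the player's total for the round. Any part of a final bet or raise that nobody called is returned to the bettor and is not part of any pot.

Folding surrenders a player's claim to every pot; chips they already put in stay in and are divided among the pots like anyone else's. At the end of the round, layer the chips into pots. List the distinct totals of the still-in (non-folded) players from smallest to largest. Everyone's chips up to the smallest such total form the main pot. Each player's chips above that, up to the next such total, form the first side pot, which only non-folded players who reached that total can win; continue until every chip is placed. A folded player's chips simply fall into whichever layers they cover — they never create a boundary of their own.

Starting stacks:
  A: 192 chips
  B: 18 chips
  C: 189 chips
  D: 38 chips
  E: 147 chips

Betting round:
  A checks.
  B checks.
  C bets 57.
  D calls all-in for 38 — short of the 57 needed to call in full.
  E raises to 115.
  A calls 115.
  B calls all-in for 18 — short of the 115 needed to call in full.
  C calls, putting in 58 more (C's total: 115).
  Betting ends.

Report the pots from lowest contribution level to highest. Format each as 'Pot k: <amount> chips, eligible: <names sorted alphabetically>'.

Pot 1: 90 chips, eligible: A, B, C, D, E
Pot 2: 80 chips, eligible: A, C, D, E
Pot 3: 231 chips, eligible: A, C, E

Derivation:
Contributions: A=115, B=18, C=115, D=38, E=115
Pot levels (distinct totals of non-folded players): 18, 38, 115
Layer 1-18: 18 each from A, B, C, D, E = 18*5 = 90 chips; eligible A, B, C, D, E
Layer 19-38: 20 each from A, C, D, E = 20*4 = 80 chips; eligible A, C, D, E
Layer 39-115: 77 each from A, C, E = 77*3 = 231 chips; eligible A, C, E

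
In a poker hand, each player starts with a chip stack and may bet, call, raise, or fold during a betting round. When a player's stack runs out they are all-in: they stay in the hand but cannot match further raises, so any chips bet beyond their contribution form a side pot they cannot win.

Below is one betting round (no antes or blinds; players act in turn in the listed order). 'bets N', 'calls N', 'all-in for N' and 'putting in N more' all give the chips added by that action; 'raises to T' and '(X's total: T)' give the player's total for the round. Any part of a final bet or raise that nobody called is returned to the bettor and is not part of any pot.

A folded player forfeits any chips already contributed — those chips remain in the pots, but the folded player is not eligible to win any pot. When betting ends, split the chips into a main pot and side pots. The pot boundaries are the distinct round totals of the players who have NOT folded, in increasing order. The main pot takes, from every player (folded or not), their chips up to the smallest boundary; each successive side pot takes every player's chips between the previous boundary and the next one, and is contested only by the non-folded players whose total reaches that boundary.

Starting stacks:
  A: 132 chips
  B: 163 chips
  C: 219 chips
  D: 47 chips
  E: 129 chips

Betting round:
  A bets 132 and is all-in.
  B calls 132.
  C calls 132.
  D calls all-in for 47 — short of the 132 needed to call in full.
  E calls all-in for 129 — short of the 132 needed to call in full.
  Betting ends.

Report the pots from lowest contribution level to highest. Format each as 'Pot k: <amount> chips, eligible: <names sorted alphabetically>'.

Contributions: A=132, B=132, C=132, D=47, E=129
Pot levels (distinct totals of non-folded players): 47, 129, 132
Layer 1-47: 47 each from A, B, C, D, E = 47*5 = 235 chips; eligible A, B, C, D, E
Layer 48-129: 82 each from A, B, C, E = 82*4 = 328 chips; eligible A, B, C, E
Layer 130-132: 3 each from A, B, C = 3*3 = 9 chips; eligible A, B, C

Pot 1: 235 chips, eligible: A, B, C, D, E
Pot 2: 328 chips, eligible: A, B, C, E
Pot 3: 9 chips, eligible: A, B, C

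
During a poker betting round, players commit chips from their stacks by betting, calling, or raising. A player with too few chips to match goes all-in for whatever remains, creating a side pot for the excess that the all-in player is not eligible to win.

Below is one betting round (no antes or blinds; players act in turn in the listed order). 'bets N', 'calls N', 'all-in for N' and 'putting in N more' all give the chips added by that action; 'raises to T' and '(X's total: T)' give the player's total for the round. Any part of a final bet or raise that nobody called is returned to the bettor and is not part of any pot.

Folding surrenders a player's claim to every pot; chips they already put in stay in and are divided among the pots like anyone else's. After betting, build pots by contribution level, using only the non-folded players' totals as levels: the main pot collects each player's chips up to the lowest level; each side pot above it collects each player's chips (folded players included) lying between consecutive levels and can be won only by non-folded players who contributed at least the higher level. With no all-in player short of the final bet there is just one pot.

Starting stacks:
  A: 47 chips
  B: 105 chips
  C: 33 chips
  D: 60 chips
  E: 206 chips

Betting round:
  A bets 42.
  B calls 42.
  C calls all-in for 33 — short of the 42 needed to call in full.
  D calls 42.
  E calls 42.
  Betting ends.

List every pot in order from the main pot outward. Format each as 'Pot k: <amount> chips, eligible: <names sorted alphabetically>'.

Pot 1: 165 chips, eligible: A, B, C, D, E
Pot 2: 36 chips, eligible: A, B, D, E

Derivation:
Contributions: A=42, B=42, C=33, D=42, E=42
Pot levels (distinct totals of non-folded players): 33, 42
Layer 1-33: 33 each from A, B, C, D, E = 33*5 = 165 chips; eligible A, B, C, D, E
Layer 34-42: 9 each from A, B, D, E = 9*4 = 36 chips; eligible A, B, D, E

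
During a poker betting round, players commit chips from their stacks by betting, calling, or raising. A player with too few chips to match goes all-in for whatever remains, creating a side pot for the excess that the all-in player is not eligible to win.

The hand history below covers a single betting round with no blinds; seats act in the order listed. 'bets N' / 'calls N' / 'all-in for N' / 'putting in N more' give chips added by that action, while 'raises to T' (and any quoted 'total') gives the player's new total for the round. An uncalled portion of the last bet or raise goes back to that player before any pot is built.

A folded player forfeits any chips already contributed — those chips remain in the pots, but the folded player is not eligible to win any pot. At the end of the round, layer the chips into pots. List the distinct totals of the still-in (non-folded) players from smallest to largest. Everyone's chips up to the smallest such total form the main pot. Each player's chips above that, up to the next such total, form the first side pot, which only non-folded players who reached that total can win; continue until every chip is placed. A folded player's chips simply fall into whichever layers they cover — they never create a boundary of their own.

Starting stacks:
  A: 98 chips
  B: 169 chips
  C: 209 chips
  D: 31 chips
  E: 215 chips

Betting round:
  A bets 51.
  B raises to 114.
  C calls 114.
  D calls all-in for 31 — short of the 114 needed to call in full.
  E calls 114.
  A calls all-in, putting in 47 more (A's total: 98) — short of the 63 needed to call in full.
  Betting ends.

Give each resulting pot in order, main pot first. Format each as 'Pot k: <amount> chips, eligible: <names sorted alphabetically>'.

Contributions: A=98, B=114, C=114, D=31, E=114
Pot levels (distinct totals of non-folded players): 31, 98, 114
Layer 1-31: 31 each from A, B, C, D, E = 31*5 = 155 chips; eligible A, B, C, D, E
Layer 32-98: 67 each from A, B, C, E = 67*4 = 268 chips; eligible A, B, C, E
Layer 99-114: 16 each from B, C, E = 16*3 = 48 chips; eligible B, C, E

Pot 1: 155 chips, eligible: A, B, C, D, E
Pot 2: 268 chips, eligible: A, B, C, E
Pot 3: 48 chips, eligible: B, C, E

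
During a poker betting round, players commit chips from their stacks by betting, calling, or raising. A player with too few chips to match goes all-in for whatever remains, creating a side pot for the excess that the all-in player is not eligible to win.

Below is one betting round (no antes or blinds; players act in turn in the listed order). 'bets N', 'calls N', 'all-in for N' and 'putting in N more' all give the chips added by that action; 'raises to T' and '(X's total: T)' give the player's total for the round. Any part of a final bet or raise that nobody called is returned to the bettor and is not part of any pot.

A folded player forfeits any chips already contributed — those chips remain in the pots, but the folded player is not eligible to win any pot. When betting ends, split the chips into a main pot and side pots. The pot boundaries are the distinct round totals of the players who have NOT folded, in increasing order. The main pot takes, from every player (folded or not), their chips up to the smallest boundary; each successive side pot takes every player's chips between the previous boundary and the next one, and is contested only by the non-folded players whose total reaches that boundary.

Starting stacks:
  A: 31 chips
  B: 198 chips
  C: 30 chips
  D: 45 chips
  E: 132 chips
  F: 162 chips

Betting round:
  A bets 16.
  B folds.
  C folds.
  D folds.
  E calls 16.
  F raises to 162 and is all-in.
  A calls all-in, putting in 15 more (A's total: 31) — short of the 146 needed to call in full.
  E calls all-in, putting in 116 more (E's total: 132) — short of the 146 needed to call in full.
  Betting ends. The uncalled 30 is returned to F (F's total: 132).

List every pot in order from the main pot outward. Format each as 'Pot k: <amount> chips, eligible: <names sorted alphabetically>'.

Contributions (after 30 returned to F): A=31, E=132, F=132
Folded: B, C, D
Pot levels (distinct totals of non-folded players): 31, 132
Layer 1-31: 31 each from A, E, F = 31*3 = 93 chips; eligible A, E, F
Layer 32-132: 101 each from E, F = 101*2 = 202 chips; eligible E, F

Pot 1: 93 chips, eligible: A, E, F
Pot 2: 202 chips, eligible: E, F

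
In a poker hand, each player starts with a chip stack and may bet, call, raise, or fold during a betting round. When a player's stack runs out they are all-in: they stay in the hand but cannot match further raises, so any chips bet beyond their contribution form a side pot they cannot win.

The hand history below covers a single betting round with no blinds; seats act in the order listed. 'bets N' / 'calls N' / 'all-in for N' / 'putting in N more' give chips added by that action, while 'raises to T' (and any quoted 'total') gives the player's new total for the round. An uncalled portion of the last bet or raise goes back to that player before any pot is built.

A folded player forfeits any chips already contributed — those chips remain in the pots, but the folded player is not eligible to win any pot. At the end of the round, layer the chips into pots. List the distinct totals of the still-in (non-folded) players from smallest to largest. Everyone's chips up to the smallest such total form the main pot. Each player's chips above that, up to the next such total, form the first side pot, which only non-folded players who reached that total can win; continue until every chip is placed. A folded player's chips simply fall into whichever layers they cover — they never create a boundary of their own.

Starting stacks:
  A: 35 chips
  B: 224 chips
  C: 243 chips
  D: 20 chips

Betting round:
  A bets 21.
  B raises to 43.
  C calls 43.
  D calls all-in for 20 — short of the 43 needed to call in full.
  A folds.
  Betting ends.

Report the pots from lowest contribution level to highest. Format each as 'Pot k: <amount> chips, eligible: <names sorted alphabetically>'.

Contributions: A=21, B=43, C=43, D=20
Folded: A
Pot levels (distinct totals of non-folded players): 20, 43
Layer 1-20: 20 each from A, B, C, D = 20*4 = 80 chips; eligible B, C, D
Layer 21-43: A 1 + B 23 + C 23 = 47 chips; eligible B, C

Pot 1: 80 chips, eligible: B, C, D
Pot 2: 47 chips, eligible: B, C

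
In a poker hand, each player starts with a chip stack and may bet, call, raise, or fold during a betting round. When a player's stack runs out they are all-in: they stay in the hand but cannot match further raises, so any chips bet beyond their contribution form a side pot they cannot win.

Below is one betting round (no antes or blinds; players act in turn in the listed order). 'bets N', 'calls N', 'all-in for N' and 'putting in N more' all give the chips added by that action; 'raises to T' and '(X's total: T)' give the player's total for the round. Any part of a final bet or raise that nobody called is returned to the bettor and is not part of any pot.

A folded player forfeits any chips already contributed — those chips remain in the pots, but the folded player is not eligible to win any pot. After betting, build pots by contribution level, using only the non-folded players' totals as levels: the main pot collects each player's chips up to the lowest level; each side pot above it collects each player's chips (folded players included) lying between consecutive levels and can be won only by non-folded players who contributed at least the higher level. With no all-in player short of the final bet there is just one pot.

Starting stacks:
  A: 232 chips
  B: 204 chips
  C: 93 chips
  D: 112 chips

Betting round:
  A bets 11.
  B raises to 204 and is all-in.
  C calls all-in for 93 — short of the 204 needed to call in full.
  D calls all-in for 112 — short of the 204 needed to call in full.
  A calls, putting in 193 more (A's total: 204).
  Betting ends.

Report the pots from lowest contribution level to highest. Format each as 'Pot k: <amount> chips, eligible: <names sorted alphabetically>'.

Pot 1: 372 chips, eligible: A, B, C, D
Pot 2: 57 chips, eligible: A, B, D
Pot 3: 184 chips, eligible: A, B

Derivation:
Contributions: A=204, B=204, C=93, D=112
Pot levels (distinct totals of non-folded players): 93, 112, 204
Layer 1-93: 93 each from A, B, C, D = 93*4 = 372 chips; eligible A, B, C, D
Layer 94-112: 19 each from A, B, D = 19*3 = 57 chips; eligible A, B, D
Layer 113-204: 92 each from A, B = 92*2 = 184 chips; eligible A, B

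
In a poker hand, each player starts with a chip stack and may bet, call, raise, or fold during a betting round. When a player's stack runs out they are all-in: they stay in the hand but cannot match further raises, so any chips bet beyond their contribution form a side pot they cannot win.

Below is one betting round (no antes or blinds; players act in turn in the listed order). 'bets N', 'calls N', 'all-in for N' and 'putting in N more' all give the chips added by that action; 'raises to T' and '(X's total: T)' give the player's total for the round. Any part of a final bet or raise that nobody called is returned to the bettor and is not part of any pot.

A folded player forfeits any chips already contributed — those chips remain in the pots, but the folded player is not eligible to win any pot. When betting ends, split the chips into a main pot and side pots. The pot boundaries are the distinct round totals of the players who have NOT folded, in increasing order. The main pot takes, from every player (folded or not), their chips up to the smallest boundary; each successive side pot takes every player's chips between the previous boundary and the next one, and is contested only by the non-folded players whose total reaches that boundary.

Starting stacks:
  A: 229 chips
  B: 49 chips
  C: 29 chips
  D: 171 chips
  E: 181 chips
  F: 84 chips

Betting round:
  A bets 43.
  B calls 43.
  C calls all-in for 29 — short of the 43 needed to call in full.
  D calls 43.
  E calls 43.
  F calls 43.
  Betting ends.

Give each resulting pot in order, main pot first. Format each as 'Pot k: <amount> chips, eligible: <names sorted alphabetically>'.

Pot 1: 174 chips, eligible: A, B, C, D, E, F
Pot 2: 70 chips, eligible: A, B, D, E, F

Derivation:
Contributions: A=43, B=43, C=29, D=43, E=43, F=43
Pot levels (distinct totals of non-folded players): 29, 43
Layer 1-29: 29 each from A, B, C, D, E, F = 29*6 = 174 chips; eligible A, B, C, D, E, F
Layer 30-43: 14 each from A, B, D, E, F = 14*5 = 70 chips; eligible A, B, D, E, F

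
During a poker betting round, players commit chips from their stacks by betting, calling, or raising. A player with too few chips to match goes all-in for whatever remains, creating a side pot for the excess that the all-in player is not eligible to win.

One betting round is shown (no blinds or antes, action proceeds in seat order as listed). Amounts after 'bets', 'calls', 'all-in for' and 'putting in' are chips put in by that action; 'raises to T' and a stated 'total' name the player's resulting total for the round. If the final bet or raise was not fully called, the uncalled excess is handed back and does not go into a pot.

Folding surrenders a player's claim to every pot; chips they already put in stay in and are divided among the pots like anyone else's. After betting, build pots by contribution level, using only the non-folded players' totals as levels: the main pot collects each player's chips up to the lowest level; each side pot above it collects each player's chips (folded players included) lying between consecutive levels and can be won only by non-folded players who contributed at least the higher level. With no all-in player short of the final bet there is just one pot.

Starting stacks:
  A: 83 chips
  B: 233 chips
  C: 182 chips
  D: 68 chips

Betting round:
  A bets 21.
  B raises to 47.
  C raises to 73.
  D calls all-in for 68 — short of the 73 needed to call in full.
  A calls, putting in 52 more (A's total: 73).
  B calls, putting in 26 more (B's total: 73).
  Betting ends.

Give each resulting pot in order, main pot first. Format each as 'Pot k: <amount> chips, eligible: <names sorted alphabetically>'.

Contributions: A=73, B=73, C=73, D=68
Pot levels (distinct totals of non-folded players): 68, 73
Layer 1-68: 68 each from A, B, C, D = 68*4 = 272 chips; eligible A, B, C, D
Layer 69-73: 5 each from A, B, C = 5*3 = 15 chips; eligible A, B, C

Pot 1: 272 chips, eligible: A, B, C, D
Pot 2: 15 chips, eligible: A, B, C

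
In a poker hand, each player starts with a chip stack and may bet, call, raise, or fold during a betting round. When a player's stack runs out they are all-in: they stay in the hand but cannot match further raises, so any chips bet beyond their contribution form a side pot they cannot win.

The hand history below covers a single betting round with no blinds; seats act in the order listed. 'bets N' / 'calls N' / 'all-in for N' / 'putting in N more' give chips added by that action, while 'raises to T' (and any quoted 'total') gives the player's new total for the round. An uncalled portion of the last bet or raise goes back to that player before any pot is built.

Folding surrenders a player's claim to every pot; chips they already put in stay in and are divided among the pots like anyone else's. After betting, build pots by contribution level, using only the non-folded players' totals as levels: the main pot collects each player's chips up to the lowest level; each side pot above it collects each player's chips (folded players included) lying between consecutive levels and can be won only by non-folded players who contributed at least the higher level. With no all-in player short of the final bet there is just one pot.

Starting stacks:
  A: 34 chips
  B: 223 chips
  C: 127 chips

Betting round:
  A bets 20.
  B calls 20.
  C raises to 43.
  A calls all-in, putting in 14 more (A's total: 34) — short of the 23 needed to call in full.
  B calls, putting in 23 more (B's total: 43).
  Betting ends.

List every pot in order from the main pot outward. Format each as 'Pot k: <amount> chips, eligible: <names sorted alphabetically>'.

Pot 1: 102 chips, eligible: A, B, C
Pot 2: 18 chips, eligible: B, C

Derivation:
Contributions: A=34, B=43, C=43
Pot levels (distinct totals of non-folded players): 34, 43
Layer 1-34: 34 each from A, B, C = 34*3 = 102 chips; eligible A, B, C
Layer 35-43: 9 each from B, C = 9*2 = 18 chips; eligible B, C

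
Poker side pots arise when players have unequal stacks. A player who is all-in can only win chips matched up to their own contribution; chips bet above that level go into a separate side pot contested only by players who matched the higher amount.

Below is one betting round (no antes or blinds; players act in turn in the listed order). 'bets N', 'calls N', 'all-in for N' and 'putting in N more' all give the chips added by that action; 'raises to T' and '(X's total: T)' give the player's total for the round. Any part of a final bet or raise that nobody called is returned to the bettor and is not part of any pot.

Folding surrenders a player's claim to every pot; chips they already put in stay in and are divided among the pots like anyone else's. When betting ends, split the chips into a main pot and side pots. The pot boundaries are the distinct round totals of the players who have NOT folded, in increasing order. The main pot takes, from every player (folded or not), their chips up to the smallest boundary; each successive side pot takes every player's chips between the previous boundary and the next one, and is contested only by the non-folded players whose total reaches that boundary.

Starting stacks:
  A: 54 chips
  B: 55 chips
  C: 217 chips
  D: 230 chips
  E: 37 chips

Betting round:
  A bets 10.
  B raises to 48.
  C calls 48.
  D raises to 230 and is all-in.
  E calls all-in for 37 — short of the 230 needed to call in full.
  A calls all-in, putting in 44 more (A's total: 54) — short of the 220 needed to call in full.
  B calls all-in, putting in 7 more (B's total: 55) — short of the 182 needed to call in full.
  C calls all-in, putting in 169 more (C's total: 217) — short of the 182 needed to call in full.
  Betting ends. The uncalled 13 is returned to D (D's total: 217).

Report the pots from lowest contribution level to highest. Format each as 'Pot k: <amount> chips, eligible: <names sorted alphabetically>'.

Contributions (after 13 returned to D): A=54, B=55, C=217, D=217, E=37
Pot levels (distinct totals of non-folded players): 37, 54, 55, 217
Layer 1-37: 37 each from A, B, C, D, E = 37*5 = 185 chips; eligible A, B, C, D, E
Layer 38-54: 17 each from A, B, C, D = 17*4 = 68 chips; eligible A, B, C, D
Layer 55-55: 1 each from B, C, D = 1*3 = 3 chips; eligible B, C, D
Layer 56-217: 162 each from C, D = 162*2 = 324 chips; eligible C, D

Pot 1: 185 chips, eligible: A, B, C, D, E
Pot 2: 68 chips, eligible: A, B, C, D
Pot 3: 3 chips, eligible: B, C, D
Pot 4: 324 chips, eligible: C, D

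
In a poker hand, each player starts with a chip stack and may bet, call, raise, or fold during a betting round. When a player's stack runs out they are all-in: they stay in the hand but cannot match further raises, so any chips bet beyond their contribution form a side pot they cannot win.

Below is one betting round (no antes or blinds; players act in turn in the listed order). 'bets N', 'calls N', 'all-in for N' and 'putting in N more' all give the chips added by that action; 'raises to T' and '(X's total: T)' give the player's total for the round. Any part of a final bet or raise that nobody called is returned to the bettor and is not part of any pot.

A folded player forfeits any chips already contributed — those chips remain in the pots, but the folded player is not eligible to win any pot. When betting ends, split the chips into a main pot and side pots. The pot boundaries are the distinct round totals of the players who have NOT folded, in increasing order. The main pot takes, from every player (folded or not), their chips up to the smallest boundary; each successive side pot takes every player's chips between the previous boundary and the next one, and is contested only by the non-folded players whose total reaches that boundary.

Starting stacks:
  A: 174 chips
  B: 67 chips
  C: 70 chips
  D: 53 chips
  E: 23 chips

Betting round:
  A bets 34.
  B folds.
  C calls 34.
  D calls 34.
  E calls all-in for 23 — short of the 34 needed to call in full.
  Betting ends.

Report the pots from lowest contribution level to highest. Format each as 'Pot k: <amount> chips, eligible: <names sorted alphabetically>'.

Pot 1: 92 chips, eligible: A, C, D, E
Pot 2: 33 chips, eligible: A, C, D

Derivation:
Contributions: A=34, C=34, D=34, E=23
Folded: B
Pot levels (distinct totals of non-folded players): 23, 34
Layer 1-23: 23 each from A, C, D, E = 23*4 = 92 chips; eligible A, C, D, E
Layer 24-34: 11 each from A, C, D = 11*3 = 33 chips; eligible A, C, D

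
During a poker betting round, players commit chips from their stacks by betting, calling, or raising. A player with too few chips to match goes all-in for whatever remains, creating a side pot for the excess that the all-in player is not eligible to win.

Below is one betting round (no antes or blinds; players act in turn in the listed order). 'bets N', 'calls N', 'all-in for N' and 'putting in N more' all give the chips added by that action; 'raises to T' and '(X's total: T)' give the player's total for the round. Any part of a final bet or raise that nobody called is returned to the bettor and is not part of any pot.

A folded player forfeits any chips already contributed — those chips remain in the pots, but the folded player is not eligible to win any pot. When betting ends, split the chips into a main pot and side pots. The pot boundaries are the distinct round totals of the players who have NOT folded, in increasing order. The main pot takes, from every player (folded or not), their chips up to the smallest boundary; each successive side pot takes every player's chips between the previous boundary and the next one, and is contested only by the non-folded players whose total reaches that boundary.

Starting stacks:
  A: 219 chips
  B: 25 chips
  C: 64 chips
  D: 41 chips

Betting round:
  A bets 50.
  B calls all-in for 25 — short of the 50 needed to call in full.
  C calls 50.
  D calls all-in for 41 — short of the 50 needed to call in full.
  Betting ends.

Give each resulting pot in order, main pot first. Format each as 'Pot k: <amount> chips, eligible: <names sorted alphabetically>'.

Contributions: A=50, B=25, C=50, D=41
Pot levels (distinct totals of non-folded players): 25, 41, 50
Layer 1-25: 25 each from A, B, C, D = 25*4 = 100 chips; eligible A, B, C, D
Layer 26-41: 16 each from A, C, D = 16*3 = 48 chips; eligible A, C, D
Layer 42-50: 9 each from A, C = 9*2 = 18 chips; eligible A, C

Pot 1: 100 chips, eligible: A, B, C, D
Pot 2: 48 chips, eligible: A, C, D
Pot 3: 18 chips, eligible: A, C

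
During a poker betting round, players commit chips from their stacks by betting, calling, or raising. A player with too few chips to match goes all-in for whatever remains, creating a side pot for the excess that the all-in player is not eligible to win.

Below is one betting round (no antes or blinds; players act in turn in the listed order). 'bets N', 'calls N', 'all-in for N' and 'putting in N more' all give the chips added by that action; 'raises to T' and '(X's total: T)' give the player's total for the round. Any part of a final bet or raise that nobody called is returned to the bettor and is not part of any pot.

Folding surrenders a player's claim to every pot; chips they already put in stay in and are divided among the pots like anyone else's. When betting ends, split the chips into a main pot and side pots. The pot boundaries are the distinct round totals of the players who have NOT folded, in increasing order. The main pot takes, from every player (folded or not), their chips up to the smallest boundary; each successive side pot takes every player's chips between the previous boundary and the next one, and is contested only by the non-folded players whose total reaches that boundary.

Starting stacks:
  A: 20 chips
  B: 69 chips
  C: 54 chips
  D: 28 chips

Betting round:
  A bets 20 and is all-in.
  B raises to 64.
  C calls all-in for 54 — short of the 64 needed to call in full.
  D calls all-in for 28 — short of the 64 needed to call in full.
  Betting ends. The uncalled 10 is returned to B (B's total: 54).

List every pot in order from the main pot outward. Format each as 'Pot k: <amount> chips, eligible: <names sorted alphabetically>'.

Pot 1: 80 chips, eligible: A, B, C, D
Pot 2: 24 chips, eligible: B, C, D
Pot 3: 52 chips, eligible: B, C

Derivation:
Contributions (after 10 returned to B): A=20, B=54, C=54, D=28
Pot levels (distinct totals of non-folded players): 20, 28, 54
Layer 1-20: 20 each from A, B, C, D = 20*4 = 80 chips; eligible A, B, C, D
Layer 21-28: 8 each from B, C, D = 8*3 = 24 chips; eligible B, C, D
Layer 29-54: 26 each from B, C = 26*2 = 52 chips; eligible B, C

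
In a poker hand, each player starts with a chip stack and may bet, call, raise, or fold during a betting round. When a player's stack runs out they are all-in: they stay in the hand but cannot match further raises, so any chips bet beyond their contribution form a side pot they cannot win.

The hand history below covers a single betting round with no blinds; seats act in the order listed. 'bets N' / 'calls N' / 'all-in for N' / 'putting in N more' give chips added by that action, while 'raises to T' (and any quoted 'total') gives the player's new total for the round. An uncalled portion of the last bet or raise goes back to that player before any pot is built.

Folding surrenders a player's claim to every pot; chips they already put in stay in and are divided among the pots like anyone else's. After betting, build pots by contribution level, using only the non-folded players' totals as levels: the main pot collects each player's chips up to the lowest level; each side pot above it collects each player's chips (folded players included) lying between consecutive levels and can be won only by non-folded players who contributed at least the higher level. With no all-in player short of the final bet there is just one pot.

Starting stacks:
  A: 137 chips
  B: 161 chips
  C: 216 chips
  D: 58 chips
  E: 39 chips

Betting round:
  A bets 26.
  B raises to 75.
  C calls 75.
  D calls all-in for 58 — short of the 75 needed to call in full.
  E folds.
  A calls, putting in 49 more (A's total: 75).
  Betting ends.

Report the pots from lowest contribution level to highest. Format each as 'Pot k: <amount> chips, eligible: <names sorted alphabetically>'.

Contributions: A=75, B=75, C=75, D=58
Folded: E
Pot levels (distinct totals of non-folded players): 58, 75
Layer 1-58: 58 each from A, B, C, D = 58*4 = 232 chips; eligible A, B, C, D
Layer 59-75: 17 each from A, B, C = 17*3 = 51 chips; eligible A, B, C

Pot 1: 232 chips, eligible: A, B, C, D
Pot 2: 51 chips, eligible: A, B, C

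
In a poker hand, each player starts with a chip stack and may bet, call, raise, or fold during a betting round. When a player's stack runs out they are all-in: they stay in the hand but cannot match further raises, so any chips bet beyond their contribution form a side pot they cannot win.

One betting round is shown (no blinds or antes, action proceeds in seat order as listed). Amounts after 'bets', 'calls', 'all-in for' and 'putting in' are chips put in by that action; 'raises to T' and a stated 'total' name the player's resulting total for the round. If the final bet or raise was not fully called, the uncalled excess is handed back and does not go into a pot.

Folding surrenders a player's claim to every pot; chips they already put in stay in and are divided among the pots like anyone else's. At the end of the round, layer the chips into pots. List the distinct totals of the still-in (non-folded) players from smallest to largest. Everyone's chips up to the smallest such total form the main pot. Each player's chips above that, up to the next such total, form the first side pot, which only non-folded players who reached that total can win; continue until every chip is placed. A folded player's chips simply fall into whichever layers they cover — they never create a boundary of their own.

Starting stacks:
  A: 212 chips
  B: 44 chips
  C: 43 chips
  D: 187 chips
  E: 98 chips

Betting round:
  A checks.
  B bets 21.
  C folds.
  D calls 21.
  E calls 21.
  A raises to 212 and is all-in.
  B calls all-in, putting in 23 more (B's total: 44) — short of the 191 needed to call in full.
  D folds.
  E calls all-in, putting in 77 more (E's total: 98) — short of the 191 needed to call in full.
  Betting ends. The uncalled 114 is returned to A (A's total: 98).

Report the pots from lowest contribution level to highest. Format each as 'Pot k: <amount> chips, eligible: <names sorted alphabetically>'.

Contributions (after 114 returned to A): A=98, B=44, D=21, E=98
Folded: C, D
Pot levels (distinct totals of non-folded players): 44, 98
Layer 1-44: A 44 + B 44 + D 21 + E 44 = 153 chips; eligible A, B, E
Layer 45-98: 54 each from A, E = 54*2 = 108 chips; eligible A, E

Pot 1: 153 chips, eligible: A, B, E
Pot 2: 108 chips, eligible: A, E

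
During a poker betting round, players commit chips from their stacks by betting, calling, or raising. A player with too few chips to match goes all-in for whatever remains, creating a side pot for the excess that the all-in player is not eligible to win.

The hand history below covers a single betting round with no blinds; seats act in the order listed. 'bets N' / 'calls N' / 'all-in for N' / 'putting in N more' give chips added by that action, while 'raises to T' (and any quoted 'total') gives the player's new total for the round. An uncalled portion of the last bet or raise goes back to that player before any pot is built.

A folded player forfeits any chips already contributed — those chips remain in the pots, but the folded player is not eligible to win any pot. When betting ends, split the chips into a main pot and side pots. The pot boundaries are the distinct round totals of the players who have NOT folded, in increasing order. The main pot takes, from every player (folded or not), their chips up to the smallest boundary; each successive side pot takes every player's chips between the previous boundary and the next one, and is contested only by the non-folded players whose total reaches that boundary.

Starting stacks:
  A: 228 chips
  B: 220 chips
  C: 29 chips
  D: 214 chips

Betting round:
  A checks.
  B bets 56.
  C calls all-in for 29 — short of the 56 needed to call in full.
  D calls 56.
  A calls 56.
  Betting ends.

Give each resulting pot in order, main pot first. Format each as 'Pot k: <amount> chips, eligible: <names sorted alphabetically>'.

Pot 1: 116 chips, eligible: A, B, C, D
Pot 2: 81 chips, eligible: A, B, D

Derivation:
Contributions: A=56, B=56, C=29, D=56
Pot levels (distinct totals of non-folded players): 29, 56
Layer 1-29: 29 each from A, B, C, D = 29*4 = 116 chips; eligible A, B, C, D
Layer 30-56: 27 each from A, B, D = 27*3 = 81 chips; eligible A, B, D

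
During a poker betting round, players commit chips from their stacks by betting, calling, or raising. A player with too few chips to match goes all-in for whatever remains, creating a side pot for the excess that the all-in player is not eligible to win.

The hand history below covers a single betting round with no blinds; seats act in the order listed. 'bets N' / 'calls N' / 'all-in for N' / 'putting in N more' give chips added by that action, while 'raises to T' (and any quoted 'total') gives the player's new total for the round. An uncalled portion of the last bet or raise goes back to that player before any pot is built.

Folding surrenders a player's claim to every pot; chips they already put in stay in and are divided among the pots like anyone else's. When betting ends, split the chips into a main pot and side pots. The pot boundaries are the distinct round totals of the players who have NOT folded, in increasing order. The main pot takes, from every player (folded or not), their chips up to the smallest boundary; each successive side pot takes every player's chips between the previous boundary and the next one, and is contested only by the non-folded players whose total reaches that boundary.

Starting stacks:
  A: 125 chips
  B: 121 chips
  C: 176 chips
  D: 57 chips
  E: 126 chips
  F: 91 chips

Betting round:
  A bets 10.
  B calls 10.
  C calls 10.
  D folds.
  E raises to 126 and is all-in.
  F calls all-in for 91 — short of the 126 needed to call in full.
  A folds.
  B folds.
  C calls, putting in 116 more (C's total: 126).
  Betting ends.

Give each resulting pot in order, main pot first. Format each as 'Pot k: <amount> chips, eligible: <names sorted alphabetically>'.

Pot 1: 293 chips, eligible: C, E, F
Pot 2: 70 chips, eligible: C, E

Derivation:
Contributions: A=10, B=10, C=126, E=126, F=91
Folded: A, B, D
Pot levels (distinct totals of non-folded players): 91, 126
Layer 1-91: A 10 + B 10 + C 91 + E 91 + F 91 = 293 chips; eligible C, E, F
Layer 92-126: 35 each from C, E = 35*2 = 70 chips; eligible C, E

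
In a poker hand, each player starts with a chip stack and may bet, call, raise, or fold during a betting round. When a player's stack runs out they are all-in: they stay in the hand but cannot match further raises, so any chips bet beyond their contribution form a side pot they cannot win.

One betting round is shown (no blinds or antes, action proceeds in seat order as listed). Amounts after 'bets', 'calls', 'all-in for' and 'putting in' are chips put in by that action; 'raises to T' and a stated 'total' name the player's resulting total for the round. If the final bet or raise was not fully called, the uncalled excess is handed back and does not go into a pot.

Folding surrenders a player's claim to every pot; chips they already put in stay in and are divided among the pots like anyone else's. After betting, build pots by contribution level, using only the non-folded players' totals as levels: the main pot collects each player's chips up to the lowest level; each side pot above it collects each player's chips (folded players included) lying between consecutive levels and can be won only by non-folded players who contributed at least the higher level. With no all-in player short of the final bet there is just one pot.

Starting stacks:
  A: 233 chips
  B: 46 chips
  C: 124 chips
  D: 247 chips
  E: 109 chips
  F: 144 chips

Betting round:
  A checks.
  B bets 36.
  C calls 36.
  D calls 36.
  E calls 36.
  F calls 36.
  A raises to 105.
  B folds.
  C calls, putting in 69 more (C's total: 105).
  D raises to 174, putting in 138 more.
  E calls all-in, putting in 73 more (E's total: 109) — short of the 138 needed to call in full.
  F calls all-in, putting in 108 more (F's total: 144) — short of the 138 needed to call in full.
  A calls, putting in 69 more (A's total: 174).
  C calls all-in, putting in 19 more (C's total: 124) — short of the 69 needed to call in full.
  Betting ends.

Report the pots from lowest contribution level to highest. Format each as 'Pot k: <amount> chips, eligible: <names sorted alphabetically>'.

Pot 1: 581 chips, eligible: A, C, D, E, F
Pot 2: 60 chips, eligible: A, C, D, F
Pot 3: 60 chips, eligible: A, D, F
Pot 4: 60 chips, eligible: A, D

Derivation:
Contributions: A=174, B=36, C=124, D=174, E=109, F=144
Folded: B
Pot levels (distinct totals of non-folded players): 109, 124, 144, 174
Layer 1-109: A 109 + B 36 + C 109 + D 109 + E 109 + F 109 = 581 chips; eligible A, C, D, E, F
Layer 110-124: 15 each from A, C, D, F = 15*4 = 60 chips; eligible A, C, D, F
Layer 125-144: 20 each from A, D, F = 20*3 = 60 chips; eligible A, D, F
Layer 145-174: 30 each from A, D = 30*2 = 60 chips; eligible A, D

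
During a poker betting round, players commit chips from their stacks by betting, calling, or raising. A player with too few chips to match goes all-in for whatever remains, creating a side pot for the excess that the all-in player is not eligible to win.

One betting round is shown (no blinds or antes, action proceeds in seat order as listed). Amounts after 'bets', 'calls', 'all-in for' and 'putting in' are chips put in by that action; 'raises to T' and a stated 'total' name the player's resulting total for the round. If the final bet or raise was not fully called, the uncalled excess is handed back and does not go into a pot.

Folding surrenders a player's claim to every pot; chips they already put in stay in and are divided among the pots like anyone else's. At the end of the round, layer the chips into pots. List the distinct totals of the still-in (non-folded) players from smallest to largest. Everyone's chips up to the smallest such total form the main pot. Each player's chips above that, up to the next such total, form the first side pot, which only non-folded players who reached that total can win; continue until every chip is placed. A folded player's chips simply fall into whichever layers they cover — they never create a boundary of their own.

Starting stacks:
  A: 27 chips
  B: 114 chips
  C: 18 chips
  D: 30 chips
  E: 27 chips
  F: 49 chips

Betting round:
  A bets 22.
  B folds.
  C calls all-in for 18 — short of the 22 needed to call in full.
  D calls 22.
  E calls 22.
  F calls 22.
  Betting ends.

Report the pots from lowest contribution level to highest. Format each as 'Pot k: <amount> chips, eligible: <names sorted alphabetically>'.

Contributions: A=22, C=18, D=22, E=22, F=22
Folded: B
Pot levels (distinct totals of non-folded players): 18, 22
Layer 1-18: 18 each from A, C, D, E, F = 18*5 = 90 chips; eligible A, C, D, E, F
Layer 19-22: 4 each from A, D, E, F = 4*4 = 16 chips; eligible A, D, E, F

Pot 1: 90 chips, eligible: A, C, D, E, F
Pot 2: 16 chips, eligible: A, D, E, F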